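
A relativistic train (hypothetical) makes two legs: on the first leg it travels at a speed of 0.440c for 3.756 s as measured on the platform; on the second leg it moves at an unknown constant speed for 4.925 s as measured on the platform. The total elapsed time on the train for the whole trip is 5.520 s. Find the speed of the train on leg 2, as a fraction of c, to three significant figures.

β = 0.900

Leg 1: γ = 1/√(1 − 0.440²) = 1/√0.8064 = 1.114; τ_1 = 3.756/1.114 = 3.373 s.
Leg 2: speed unknown; τ_2 = 4.925/γ_2.
Total proper time: 3.373 + τ_2 = 5.520, so τ_2 = 5.520 − 3.373 = 2.147 s.
γ_2 = 4.925/2.147 = 2.294; β = √(1 − 1/γ²) = √0.8099.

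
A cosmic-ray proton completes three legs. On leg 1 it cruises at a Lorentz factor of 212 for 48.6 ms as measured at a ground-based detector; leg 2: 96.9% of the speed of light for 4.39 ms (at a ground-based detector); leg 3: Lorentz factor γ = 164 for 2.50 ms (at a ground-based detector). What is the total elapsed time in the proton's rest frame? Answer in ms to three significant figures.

τ = 1.33 ms

Leg 1: γ = 212; τ_1 = 48.6/212.0 = 0.2292 ms.
Leg 2: β = 0.969; γ = 1/√(1 − 0.969²) = 1/√0.06104 = 4.048; τ_2 = 4.39/4.048 = 1.085 ms.
Leg 3: γ = 164; τ_3 = 2.50/164.0 = 0.01524 ms.
Total: 0.2292 + 1.085 + 0.01524 ms.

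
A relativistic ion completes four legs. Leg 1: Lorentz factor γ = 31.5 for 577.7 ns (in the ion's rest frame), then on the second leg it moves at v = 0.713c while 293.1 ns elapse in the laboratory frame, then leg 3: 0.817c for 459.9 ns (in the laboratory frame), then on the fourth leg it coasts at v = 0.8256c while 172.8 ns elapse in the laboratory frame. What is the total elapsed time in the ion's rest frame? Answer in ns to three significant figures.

Leg 1: 577.7 ns is already measured in the ion's rest frame.
Leg 2: γ = 1/√(1 − 0.713²) = 1/√0.4916 = 1.426; τ_2 = 293.1/1.426 = 205.5 ns.
Leg 3: γ = 1/√(1 − 0.817²) = 1/√0.3325 = 1.734; τ_3 = 459.9/1.734 = 265.2 ns.
Leg 4: γ = 1/√(1 − 0.8256²) = 1/√0.3184 = 1.772; τ_4 = 172.8/1.772 = 97.50 ns.
Total: 577.7 + 205.5 + 265.2 + 97.50 ns.

τ = 1150 ns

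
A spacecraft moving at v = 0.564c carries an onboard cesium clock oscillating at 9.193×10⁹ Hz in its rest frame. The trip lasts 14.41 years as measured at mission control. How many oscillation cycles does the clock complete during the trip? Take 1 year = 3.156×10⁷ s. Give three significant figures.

N = 3.45×10¹⁸

γ = 1/√(1 − 0.564²) = 1/√0.6819 = 1.211
The oscillator's own cycle count is N = f × τ where τ is the proper time aboard the spacecraft. τ = Δt/γ = 14.41/1.211 = 11.90 years = 3.755×10⁸ s.
N = 9.193×10⁹ × 3.755×10⁸ = 3.452×10¹⁸.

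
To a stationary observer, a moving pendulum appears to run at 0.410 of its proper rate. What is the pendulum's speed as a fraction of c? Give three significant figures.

β = 0.912

Rate ratio = 1/γ, so γ = 1/0.410 = 2.439.
β = √(1 − 1/γ²) = √(1 − 0.410²) = √0.8319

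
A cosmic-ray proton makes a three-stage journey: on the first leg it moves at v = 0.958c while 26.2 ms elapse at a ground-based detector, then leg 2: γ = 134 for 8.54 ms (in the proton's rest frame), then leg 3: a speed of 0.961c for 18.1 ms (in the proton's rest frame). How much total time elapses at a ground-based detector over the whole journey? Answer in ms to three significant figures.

Δt = 1240 ms

Leg 1: 26.2 ms is already measured at a ground-based detector.
Leg 2: γ = 134; Δt_2 = 134.0 × 8.54 = 1144 ms.
Leg 3: γ = 1/√(1 − 0.961²) = 1/√0.07648 = 3.616; Δt_3 = 3.616 × 18.1 = 65.45 ms.
Total: 26.20 + 1144 + 65.45 ms.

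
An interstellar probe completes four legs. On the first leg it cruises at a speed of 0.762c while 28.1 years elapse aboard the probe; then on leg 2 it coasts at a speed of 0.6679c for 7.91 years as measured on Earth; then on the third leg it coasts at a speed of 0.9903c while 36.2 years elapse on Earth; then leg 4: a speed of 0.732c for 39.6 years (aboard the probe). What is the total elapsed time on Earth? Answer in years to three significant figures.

Δt = 146 years

Leg 1: γ = 1/√(1 − 0.762²) = 1/√0.4194 = 1.544; Δt_1 = 1.544 × 28.1 = 43.39 years.
Leg 2: 7.91 years is already measured on Earth.
Leg 3: 36.2 years is already measured on Earth.
Leg 4: γ = 1/√(1 − 0.732²) = 1/√0.4642 = 1.468; Δt_4 = 1.468 × 39.6 = 58.12 years.
Total: 43.39 + 7.910 + 36.20 + 58.12 years.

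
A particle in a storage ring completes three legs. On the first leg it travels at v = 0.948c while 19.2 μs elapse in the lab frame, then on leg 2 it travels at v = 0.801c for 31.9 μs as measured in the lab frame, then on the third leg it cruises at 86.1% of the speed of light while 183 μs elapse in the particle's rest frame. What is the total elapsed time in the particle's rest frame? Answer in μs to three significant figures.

τ = 208 μs

Leg 1: γ = 1/√(1 − 0.948²) = 1/√0.1013 = 3.142; τ_1 = 19.2/3.142 = 6.111 μs.
Leg 2: γ = 1/√(1 − 0.801²) = 1/√0.3584 = 1.670; τ_2 = 31.9/1.670 = 19.10 μs.
Leg 3: 183 μs is already measured in the particle's rest frame.
Total: 6.111 + 19.10 + 183.0 μs.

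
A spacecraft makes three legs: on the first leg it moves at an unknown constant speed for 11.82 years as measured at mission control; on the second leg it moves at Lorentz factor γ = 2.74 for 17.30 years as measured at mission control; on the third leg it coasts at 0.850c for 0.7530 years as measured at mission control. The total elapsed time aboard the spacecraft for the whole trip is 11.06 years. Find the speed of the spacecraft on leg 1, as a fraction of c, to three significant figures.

β = 0.930

Leg 1: speed unknown; τ_1 = 11.82/γ_1.
Leg 2: γ = 2.74; τ_2 = 17.30/2.740 = 6.314 years.
Leg 3: γ = 1/√(1 − 0.850²) = 1/√0.2775 = 1.898; τ_3 = 0.7530/1.898 = 0.3967 years.
Total proper time: τ_1 + 6.314 + 0.3967 = 11.06, so τ_1 = 11.06 − 6.711 = 4.349 years.
γ_1 = 11.82/4.349 = 2.718; β = √(1 − 1/γ²) = √0.8646.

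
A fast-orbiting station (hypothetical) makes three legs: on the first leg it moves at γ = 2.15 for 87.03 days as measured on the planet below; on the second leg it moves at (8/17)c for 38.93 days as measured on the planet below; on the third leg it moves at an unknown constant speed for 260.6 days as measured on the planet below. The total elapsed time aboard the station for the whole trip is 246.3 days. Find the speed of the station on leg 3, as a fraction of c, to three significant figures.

β = 0.753

Leg 1: γ = 2.15; τ_1 = 87.03/2.150 = 40.48 days.
Leg 2: γ = 1/√(1 − (8/17)²) = 17/15 ≈ 1.133; τ_2 = 38.93/1.133 = 34.35 days.
Leg 3: speed unknown; τ_3 = 260.6/γ_3.
Total proper time: 40.48 + 34.35 + τ_3 = 246.3, so τ_3 = 246.3 − 74.83 = 171.5 days.
γ_3 = 260.6/171.5 = 1.520; β = √(1 − 1/γ²) = √0.5671.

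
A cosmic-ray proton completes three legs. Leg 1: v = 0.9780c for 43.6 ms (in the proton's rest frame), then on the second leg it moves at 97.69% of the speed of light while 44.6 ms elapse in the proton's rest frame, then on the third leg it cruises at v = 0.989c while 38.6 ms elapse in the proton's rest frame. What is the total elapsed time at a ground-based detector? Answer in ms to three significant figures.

Δt = 679 ms

Leg 1: γ = 1/√(1 − 0.9780²) = 1/√0.04352 = 4.794; Δt_1 = 4.794 × 43.6 = 209.0 ms.
Leg 2: β = 0.9769; γ = 1/√(1 − 0.9769²) = 1/√0.04567 = 4.680; Δt_2 = 4.680 × 44.6 = 208.7 ms.
Leg 3: γ = 1/√(1 − 0.989²) = 1/√0.02188 = 6.761; Δt_3 = 6.761 × 38.6 = 261.0 ms.
Total: 209.0 + 208.7 + 261.0 ms.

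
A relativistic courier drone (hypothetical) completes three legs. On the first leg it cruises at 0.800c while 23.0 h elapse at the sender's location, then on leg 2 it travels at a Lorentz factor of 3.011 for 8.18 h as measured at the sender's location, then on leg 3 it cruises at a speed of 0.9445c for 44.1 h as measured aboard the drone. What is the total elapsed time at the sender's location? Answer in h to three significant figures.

Δt = 165 h

Leg 1: 23.0 h is already measured at the sender's location.
Leg 2: 8.18 h is already measured at the sender's location.
Leg 3: γ = 1/√(1 − 0.9445²) = 1/√0.1079 = 3.044; Δt_3 = 3.044 × 44.1 = 134.2 h.
Total: 23.00 + 8.180 + 134.2 h.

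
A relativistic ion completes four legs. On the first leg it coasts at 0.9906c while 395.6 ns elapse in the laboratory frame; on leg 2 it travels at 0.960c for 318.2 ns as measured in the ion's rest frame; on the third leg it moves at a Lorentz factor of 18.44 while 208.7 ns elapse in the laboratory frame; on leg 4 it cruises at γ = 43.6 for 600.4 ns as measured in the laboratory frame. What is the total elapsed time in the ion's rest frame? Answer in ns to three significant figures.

Leg 1: γ = 1/√(1 − 0.9906²) = 1/√0.01871 = 7.310; τ_1 = 395.6/7.310 = 54.11 ns.
Leg 2: 318.2 ns is already measured in the ion's rest frame.
Leg 3: γ = 18.44; τ_3 = 208.7/18.44 = 11.32 ns.
Leg 4: γ = 43.6; τ_4 = 600.4/43.60 = 13.77 ns.
Total: 54.11 + 318.2 + 11.32 + 13.77 ns.

τ = 397 ns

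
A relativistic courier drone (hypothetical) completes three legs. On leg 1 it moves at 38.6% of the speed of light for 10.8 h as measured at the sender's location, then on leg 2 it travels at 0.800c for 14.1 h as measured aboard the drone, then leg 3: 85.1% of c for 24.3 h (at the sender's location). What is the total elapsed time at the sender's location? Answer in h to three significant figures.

Δt = 58.6 h

Leg 1: 10.8 h is already measured at the sender's location.
Leg 2: γ = 1/√(1 − 0.800²) = 5/3 ≈ 1.667; Δt_2 = 1.667 × 14.1 = 23.50 h.
Leg 3: 24.3 h is already measured at the sender's location.
Total: 10.80 + 23.50 + 24.30 h.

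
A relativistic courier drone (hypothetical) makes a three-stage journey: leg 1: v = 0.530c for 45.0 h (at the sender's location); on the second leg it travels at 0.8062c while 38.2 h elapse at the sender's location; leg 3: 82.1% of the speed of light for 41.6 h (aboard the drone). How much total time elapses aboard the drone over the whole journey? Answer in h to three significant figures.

Leg 1: γ = 1/√(1 − 0.530²) = 1/√0.7191 = 1.179; τ_1 = 45.0/1.179 = 38.16 h.
Leg 2: γ = 1/√(1 − 0.8062²) = 1/√0.3500 = 1.690; τ_2 = 38.2/1.690 = 22.60 h.
Leg 3: 41.6 h is already measured aboard the drone.
Total: 38.16 + 22.60 + 41.60 h.

τ = 102 h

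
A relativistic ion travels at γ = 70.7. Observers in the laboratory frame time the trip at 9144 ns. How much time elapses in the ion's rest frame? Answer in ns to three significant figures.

γ = 70.7
The interval measured in the laboratory frame is the dilated one; the clock in the ion's rest frame measures the proper time τ = Δt/γ = 9144/70.70 ns.

τ = 129 ns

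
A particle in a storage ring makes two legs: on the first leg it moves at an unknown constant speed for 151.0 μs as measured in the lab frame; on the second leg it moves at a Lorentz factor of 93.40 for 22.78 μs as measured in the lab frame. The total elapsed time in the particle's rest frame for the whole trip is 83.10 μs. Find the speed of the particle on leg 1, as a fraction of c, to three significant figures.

Leg 1: speed unknown; τ_1 = 151.0/γ_1.
Leg 2: γ = 93.40; τ_2 = 22.78/93.40 = 0.2439 μs.
Total proper time: τ_1 + 0.2439 = 83.10, so τ_1 = 83.10 − 0.2439 = 82.86 μs.
γ_1 = 151.0/82.86 = 1.822; β = √(1 − 1/γ²) = √0.6989.

β = 0.836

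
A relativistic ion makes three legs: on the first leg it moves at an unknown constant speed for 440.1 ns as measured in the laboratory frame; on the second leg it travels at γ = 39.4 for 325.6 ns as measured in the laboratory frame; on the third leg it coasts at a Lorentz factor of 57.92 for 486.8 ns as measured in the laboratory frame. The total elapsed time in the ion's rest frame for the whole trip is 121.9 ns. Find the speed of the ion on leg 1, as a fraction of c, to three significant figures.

Leg 1: speed unknown; τ_1 = 440.1/γ_1.
Leg 2: γ = 39.4; τ_2 = 325.6/39.40 = 8.264 ns.
Leg 3: γ = 57.92; τ_3 = 486.8/57.92 = 8.405 ns.
Total proper time: τ_1 + 8.264 + 8.405 = 121.9, so τ_1 = 121.9 − 16.67 = 105.2 ns.
γ_1 = 440.1/105.2 = 4.182; β = √(1 − 1/γ²) = √0.9428.

β = 0.971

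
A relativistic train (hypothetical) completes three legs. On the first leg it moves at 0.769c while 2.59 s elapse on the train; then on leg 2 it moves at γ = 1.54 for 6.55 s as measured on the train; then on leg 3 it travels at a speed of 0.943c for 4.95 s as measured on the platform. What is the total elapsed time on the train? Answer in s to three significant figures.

Leg 1: 2.59 s is already measured on the train.
Leg 2: 6.55 s is already measured on the train.
Leg 3: γ = 1/√(1 − 0.943²) = 1/√0.1108 = 3.005; τ_3 = 4.95/3.005 = 1.647 s.
Total: 2.590 + 6.550 + 1.647 s.

τ = 10.8 s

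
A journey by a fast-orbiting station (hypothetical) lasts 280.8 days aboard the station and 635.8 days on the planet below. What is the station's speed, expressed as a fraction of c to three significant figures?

The proper time is measured aboard the station (both events occur at the station's location); Δt is measured on the planet below. γ = Δt/τ = 635.8/280.8 = 2.264.
β = √(1 − 1/γ²) = √(1 − 0.1951) = √0.8049

v = 0.897c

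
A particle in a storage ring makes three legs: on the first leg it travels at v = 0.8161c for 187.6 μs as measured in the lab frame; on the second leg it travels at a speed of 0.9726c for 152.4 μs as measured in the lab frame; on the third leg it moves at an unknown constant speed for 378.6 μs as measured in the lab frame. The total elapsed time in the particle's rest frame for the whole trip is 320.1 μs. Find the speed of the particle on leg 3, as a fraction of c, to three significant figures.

Leg 1: γ = 1/√(1 − 0.8161²) = 1/√0.3340 = 1.730; τ_1 = 187.6/1.730 = 108.4 μs.
Leg 2: γ = 1/√(1 − 0.9726²) = 1/√0.05405 = 4.301; τ_2 = 152.4/4.301 = 35.43 μs.
Leg 3: speed unknown; τ_3 = 378.6/γ_3.
Total proper time: 108.4 + 35.43 + τ_3 = 320.1, so τ_3 = 320.1 − 143.8 = 176.3 μs.
γ_3 = 378.6/176.3 = 2.148; β = √(1 − 1/γ²) = √0.7833.

β = 0.885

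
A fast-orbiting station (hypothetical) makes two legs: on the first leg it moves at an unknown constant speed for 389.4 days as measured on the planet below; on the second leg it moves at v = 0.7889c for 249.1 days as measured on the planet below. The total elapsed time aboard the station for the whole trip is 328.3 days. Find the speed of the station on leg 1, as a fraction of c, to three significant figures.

β = 0.893

Leg 1: speed unknown; τ_1 = 389.4/γ_1.
Leg 2: γ = 1/√(1 − 0.7889²) = 1/√0.3776 = 1.627; τ_2 = 249.1/1.627 = 153.1 days.
Total proper time: τ_1 + 153.1 = 328.3, so τ_1 = 328.3 − 153.1 = 175.2 days.
γ_1 = 389.4/175.2 = 2.222; β = √(1 − 1/γ²) = √0.7975.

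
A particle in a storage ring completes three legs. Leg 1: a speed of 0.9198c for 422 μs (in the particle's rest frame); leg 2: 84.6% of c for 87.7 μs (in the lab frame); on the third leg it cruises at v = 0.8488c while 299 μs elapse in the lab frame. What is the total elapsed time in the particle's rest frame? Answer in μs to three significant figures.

Leg 1: 422 μs is already measured in the particle's rest frame.
Leg 2: β = 0.846; γ = 1/√(1 − 0.846²) = 1/√0.2843 = 1.876; τ_2 = 87.7/1.876 = 46.76 μs.
Leg 3: γ = 1/√(1 − 0.8488²) = 1/√0.2795 = 1.891; τ_3 = 299/1.891 = 158.1 μs.
Total: 422.0 + 46.76 + 158.1 μs.

τ = 627 μs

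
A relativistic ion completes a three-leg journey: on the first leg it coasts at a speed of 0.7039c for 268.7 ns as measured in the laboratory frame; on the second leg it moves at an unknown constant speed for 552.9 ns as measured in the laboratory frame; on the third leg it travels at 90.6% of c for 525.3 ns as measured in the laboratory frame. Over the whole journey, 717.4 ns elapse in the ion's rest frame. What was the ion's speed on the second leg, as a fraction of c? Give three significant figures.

β = 0.835

Leg 1: γ = 1/√(1 − 0.7039²) = 1/√0.5045 = 1.408; τ_1 = 268.7/1.408 = 190.9 ns.
Leg 2: speed unknown; τ_2 = 552.9/γ_2.
Leg 3: β = 0.906; γ = 1/√(1 − 0.906²) = 1/√0.1792 = 2.363; τ_3 = 525.3/2.363 = 222.3 ns.
Total proper time: 190.9 + τ_2 + 222.3 = 717.4, so τ_2 = 717.4 − 413.2 = 304.2 ns.
γ_2 = 552.9/304.2 = 1.818; β = √(1 − 1/γ²) = √0.6973.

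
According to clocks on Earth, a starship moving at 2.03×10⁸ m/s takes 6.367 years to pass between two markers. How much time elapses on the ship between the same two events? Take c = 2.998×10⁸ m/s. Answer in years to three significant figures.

β = 2.03×10⁸/2.998×10⁸ = 0.6771; γ = 1/√(1 − 0.6771²) = 1.359
The interval measured on Earth is the dilated one; the clock on the ship measures the proper time τ = Δt/γ = 6.367/1.359 years.

τ = 4.69 years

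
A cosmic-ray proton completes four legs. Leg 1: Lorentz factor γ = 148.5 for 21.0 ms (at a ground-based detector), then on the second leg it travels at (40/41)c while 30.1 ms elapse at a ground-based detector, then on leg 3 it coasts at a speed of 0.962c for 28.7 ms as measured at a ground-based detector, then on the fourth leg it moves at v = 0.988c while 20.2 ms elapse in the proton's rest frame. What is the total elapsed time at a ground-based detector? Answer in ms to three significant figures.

Leg 1: 21.0 ms is already measured at a ground-based detector.
Leg 2: 30.1 ms is already measured at a ground-based detector.
Leg 3: 28.7 ms is already measured at a ground-based detector.
Leg 4: γ = 1/√(1 − 0.988²) = 1/√0.02386 = 6.474; Δt_4 = 6.474 × 20.2 = 130.8 ms.
Total: 21.00 + 30.10 + 28.70 + 130.8 ms.

Δt = 211 ms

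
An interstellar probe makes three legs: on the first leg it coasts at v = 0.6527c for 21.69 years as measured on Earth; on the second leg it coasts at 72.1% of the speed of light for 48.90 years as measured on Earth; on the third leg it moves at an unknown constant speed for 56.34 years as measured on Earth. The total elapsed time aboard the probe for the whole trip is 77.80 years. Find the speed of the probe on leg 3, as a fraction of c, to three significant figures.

Leg 1: γ = 1/√(1 − 0.6527²) = 1/√0.5740 = 1.320; τ_1 = 21.69/1.320 = 16.43 years.
Leg 2: β = 0.721; γ = 1/√(1 − 0.721²) = 1/√0.4802 = 1.443; τ_2 = 48.90/1.443 = 33.88 years.
Leg 3: speed unknown; τ_3 = 56.34/γ_3.
Total proper time: 16.43 + 33.88 + τ_3 = 77.80, so τ_3 = 77.80 − 50.32 = 27.48 years.
γ_3 = 56.34/27.48 = 2.050; β = √(1 − 1/γ²) = √0.7620.

β = 0.873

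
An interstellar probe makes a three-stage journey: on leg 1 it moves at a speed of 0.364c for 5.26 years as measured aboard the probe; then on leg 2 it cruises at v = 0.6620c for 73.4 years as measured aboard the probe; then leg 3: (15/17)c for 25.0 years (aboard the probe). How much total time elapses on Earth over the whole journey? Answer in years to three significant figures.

Δt = 157 years

Leg 1: γ = 1/√(1 − 0.364²) = 1/√0.8675 = 1.074; Δt_1 = 1.074 × 5.26 = 5.647 years.
Leg 2: γ = 1/√(1 − 0.6620²) = 1/√0.5618 = 1.334; Δt_2 = 1.334 × 73.4 = 97.93 years.
Leg 3: γ = 1/√(1 − (15/17)²) = 17/8 = 2.125; Δt_3 = 2.125 × 25.0 = 53.12 years.
Total: 5.647 + 97.93 + 53.12 years.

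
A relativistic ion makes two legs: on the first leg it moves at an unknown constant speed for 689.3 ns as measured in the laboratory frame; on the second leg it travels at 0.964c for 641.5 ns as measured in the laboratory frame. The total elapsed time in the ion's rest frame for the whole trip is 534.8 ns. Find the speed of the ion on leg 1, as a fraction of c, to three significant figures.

Leg 1: speed unknown; τ_1 = 689.3/γ_1.
Leg 2: γ = 1/√(1 − 0.964²) = 1/√0.07070 = 3.761; τ_2 = 641.5/3.761 = 170.6 ns.
Total proper time: τ_1 + 170.6 = 534.8, so τ_1 = 534.8 − 170.6 = 364.2 ns.
γ_1 = 689.3/364.2 = 1.893; β = √(1 − 1/γ²) = √0.7208.

β = 0.849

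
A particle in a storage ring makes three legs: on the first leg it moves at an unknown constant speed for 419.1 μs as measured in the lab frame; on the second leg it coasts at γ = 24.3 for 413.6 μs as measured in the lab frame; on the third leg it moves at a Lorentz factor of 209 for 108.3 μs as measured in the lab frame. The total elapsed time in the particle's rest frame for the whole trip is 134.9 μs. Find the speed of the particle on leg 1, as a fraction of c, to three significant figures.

β = 0.960

Leg 1: speed unknown; τ_1 = 419.1/γ_1.
Leg 2: γ = 24.3; τ_2 = 413.6/24.30 = 17.02 μs.
Leg 3: γ = 209; τ_3 = 108.3/209.0 = 0.5182 μs.
Total proper time: τ_1 + 17.02 + 0.5182 = 134.9, so τ_1 = 134.9 − 17.54 = 117.4 μs.
γ_1 = 419.1/117.4 = 3.571; β = √(1 − 1/γ²) = √0.9216.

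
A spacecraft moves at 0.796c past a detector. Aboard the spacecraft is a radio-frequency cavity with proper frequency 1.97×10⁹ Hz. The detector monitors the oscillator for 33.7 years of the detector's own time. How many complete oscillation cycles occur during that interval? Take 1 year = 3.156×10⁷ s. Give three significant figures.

γ = 1/√(1 − 0.796²) = 1/√0.3664 = 1.652
During 33.7 years of lab time, the oscillator's proper time advances by τ = Δt/γ = 33.7/1.652 = 20.40 years = 6.438×10⁸ s.
N = f × τ = 1.97×10⁹ × 6.438×10⁸ = 1.268×10¹⁸.

N = 1.27×10¹⁸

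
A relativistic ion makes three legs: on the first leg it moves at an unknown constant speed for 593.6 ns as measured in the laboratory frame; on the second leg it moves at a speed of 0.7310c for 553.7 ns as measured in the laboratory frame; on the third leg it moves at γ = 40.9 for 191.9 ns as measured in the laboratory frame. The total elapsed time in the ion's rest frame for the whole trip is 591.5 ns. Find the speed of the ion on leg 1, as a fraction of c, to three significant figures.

Leg 1: speed unknown; τ_1 = 593.6/γ_1.
Leg 2: γ = 1/√(1 − 0.7310²) = 1/√0.4656 = 1.465; τ_2 = 553.7/1.465 = 377.8 ns.
Leg 3: γ = 40.9; τ_3 = 191.9/40.90 = 4.692 ns.
Total proper time: τ_1 + 377.8 + 4.692 = 591.5, so τ_1 = 591.5 − 382.5 = 209.0 ns.
γ_1 = 593.6/209.0 = 2.841; β = √(1 − 1/γ²) = √0.8761.

β = 0.936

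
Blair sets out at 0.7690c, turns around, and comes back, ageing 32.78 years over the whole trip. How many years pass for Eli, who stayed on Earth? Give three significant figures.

Δt = 51.3 years

γ = 1/√(1 − 0.7690²) = 1/√0.4086 = 1.564
Earth-frame duration is the dilated interval: Δt = γτ = 1.564 × 32.78 years.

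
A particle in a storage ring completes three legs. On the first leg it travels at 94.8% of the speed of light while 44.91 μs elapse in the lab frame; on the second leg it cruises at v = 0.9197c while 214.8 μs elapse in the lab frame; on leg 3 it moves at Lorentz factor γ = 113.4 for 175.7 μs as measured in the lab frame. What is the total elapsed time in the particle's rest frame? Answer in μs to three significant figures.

Leg 1: β = 0.948; γ = 1/√(1 − 0.948²) = 1/√0.1013 = 3.142; τ_1 = 44.91/3.142 = 14.29 μs.
Leg 2: γ = 1/√(1 − 0.9197²) = 1/√0.1542 = 2.547; τ_2 = 214.8/2.547 = 84.34 μs.
Leg 3: γ = 113.4; τ_3 = 175.7/113.4 = 1.549 μs.
Total: 14.29 + 84.34 + 1.549 μs.

τ = 100 μs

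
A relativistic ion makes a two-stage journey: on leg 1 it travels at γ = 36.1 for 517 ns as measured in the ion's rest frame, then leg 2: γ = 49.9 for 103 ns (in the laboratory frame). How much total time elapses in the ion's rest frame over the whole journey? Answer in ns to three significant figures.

Leg 1: 517 ns is already measured in the ion's rest frame.
Leg 2: γ = 49.9; τ_2 = 103/49.90 = 2.064 ns.
Total: 517.0 + 2.064 ns.

τ = 519 ns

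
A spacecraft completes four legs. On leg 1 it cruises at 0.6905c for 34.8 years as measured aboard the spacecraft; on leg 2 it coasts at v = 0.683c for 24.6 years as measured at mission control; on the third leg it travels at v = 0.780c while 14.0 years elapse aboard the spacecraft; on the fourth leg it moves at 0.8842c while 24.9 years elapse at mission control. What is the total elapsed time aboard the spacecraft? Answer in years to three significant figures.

τ = 78.4 years

Leg 1: 34.8 years is already measured aboard the spacecraft.
Leg 2: γ = 1/√(1 − 0.683²) = 1/√0.5335 = 1.369; τ_2 = 24.6/1.369 = 17.97 years.
Leg 3: 14.0 years is already measured aboard the spacecraft.
Leg 4: γ = 1/√(1 − 0.8842²) = 1/√0.2182 = 2.141; τ_4 = 24.9/2.141 = 11.63 years.
Total: 34.80 + 17.97 + 14.00 + 11.63 years.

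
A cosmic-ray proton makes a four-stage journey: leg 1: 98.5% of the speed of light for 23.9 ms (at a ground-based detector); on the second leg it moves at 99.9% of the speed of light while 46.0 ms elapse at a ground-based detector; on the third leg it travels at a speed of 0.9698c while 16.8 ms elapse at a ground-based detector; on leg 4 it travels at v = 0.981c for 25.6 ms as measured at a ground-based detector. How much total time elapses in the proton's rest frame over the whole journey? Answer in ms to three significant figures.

τ = 15.2 ms

Leg 1: β = 0.985; γ = 1/√(1 − 0.985²) = 1/√0.02977 = 5.795; τ_1 = 23.9/5.795 = 4.124 ms.
Leg 2: β = 0.999; γ = 1/√(1 − 0.999²) = 1/√0.001999 = 22.37; τ_2 = 46.0/22.37 = 2.057 ms.
Leg 3: γ = 1/√(1 − 0.9698²) = 1/√0.05949 = 4.100; τ_3 = 16.8/4.100 = 4.098 ms.
Leg 4: γ = 1/√(1 − 0.981²) = 1/√0.03764 = 5.154; τ_4 = 25.6/5.154 = 4.967 ms.
Total: 4.124 + 2.057 + 4.098 + 4.967 ms.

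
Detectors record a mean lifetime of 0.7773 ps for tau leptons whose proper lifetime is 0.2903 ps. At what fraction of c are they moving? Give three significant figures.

γ = Δt/τ₀ = 0.7773/0.2903 = 2.678
β = √(1 − 1/γ²) = √(1 − 0.1395) = √0.8605

v = 0.928c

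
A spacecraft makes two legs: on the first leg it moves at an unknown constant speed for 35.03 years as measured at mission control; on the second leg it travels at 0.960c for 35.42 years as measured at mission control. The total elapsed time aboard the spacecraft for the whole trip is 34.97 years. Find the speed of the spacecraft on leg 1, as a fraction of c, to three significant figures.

Leg 1: speed unknown; τ_1 = 35.03/γ_1.
Leg 2: γ = 1/√(1 − 0.960²) = 25/7 ≈ 3.571; τ_2 = 35.42/3.571 = 9.918 years.
Total proper time: τ_1 + 9.918 = 34.97, so τ_1 = 34.97 − 9.918 = 25.05 years.
γ_1 = 35.03/25.05 = 1.398; β = √(1 − 1/γ²) = √0.4885.

β = 0.699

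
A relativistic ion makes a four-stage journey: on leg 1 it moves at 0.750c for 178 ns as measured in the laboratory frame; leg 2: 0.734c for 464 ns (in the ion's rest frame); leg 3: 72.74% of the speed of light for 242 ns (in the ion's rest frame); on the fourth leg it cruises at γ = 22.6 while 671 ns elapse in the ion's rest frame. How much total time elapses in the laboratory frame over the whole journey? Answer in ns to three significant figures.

Leg 1: 178 ns is already measured in the laboratory frame.
Leg 2: γ = 1/√(1 − 0.734²) = 1/√0.4612 = 1.472; Δt_2 = 1.472 × 464 = 683.2 ns.
Leg 3: β = 0.7274; γ = 1/√(1 − 0.7274²) = 1/√0.4709 = 1.457; Δt_3 = 1.457 × 242 = 352.7 ns.
Leg 4: γ = 22.6; Δt_4 = 22.60 × 671 = 1.516×10⁴ ns.
Total: 178.0 + 683.2 + 352.7 + 1.516×10⁴ ns.

Δt = 1.64×10⁴ ns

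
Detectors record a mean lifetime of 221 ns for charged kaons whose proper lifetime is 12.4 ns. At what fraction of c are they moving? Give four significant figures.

γ = Δt/τ₀ = 221/12.4 = 17.82
β = √(1 − 1/γ²) = √(1 − 0.003148) = √0.9969

v = 0.9984c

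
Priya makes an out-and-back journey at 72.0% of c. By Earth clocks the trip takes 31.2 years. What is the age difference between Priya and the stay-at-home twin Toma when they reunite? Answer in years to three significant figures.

Δt − τ = 9.55 years

β = 0.720; γ = 1/√(1 − 0.720²) = 1/√0.4816 = 1.441
Priya's elapsed proper time: τ = 31.2/1.441 = 21.65 years.
Age gap = Δt − τ = 31.2 − 21.65 years.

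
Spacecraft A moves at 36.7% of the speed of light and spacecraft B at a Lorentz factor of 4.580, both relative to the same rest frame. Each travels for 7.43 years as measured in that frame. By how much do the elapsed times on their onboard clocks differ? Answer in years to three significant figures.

A: β = 0.367; γ = 1/√(1 − 0.367²) = 1/√0.8653 = 1.075; τ_A = 7.43/1.075 = 6.912 years.
B: γ = 4.580; τ_B = 7.43/4.580 = 1.622 years.

|τ_A − τ_B| = 5.29 years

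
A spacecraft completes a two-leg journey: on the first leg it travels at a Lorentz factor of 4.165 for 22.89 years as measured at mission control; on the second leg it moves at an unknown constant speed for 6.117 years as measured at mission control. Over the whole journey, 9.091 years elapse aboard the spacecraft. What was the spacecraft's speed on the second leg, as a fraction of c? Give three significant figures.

β = 0.809

Leg 1: γ = 4.165; τ_1 = 22.89/4.165 = 5.496 years.
Leg 2: speed unknown; τ_2 = 6.117/γ_2.
Total proper time: 5.496 + τ_2 = 9.091, so τ_2 = 9.091 − 5.496 = 3.595 years.
γ_2 = 6.117/3.595 = 1.701; β = √(1 − 1/γ²) = √0.6546.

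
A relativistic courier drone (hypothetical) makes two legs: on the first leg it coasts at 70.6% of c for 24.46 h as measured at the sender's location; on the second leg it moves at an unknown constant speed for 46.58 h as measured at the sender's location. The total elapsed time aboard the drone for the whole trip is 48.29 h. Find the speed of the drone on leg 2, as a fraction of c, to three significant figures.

Leg 1: β = 0.706; γ = 1/√(1 − 0.706²) = 1/√0.5016 = 1.412; τ_1 = 24.46/1.412 = 17.32 h.
Leg 2: speed unknown; τ_2 = 46.58/γ_2.
Total proper time: 17.32 + τ_2 = 48.29, so τ_2 = 48.29 − 17.32 = 30.97 h.
γ_2 = 46.58/30.97 = 1.504; β = √(1 − 1/γ²) = √0.5580.

β = 0.747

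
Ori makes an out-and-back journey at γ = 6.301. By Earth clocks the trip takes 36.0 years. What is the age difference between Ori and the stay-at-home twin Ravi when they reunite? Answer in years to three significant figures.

Δt − τ = 30.3 years

γ = 6.301
Ori's elapsed proper time: τ = 36.0/6.301 = 5.713 years.
Age gap = Δt − τ = 36.0 − 5.713 years.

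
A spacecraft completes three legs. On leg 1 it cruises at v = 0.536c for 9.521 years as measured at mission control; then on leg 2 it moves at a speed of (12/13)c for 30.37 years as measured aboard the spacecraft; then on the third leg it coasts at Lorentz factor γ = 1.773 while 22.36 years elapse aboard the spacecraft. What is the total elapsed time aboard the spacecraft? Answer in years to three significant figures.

Leg 1: γ = 1/√(1 − 0.536²) = 1/√0.7127 = 1.185; τ_1 = 9.521/1.185 = 8.038 years.
Leg 2: 30.37 years is already measured aboard the spacecraft.
Leg 3: 22.36 years is already measured aboard the spacecraft.
Total: 8.038 + 30.37 + 22.36 years.

τ = 60.8 years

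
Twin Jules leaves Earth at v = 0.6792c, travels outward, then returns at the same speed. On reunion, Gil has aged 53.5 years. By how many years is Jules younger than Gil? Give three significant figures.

γ = 1/√(1 − 0.6792²) = 1/√0.5387 = 1.362
Jules's elapsed proper time: τ = 53.5/1.362 = 39.27 years.
Age gap = Δt − τ = 53.5 − 39.27 years.

Δt − τ = 14.2 years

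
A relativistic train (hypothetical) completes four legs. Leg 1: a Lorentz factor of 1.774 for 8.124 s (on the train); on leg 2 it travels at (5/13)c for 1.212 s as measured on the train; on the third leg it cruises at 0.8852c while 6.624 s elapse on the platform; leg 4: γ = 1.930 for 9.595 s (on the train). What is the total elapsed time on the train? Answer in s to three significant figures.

τ = 22.0 s

Leg 1: 8.124 s is already measured on the train.
Leg 2: 1.212 s is already measured on the train.
Leg 3: γ = 1/√(1 − 0.8852²) = 1/√0.2164 = 2.150; τ_3 = 6.624/2.150 = 3.082 s.
Leg 4: 9.595 s is already measured on the train.
Total: 8.124 + 1.212 + 3.082 + 9.595 s.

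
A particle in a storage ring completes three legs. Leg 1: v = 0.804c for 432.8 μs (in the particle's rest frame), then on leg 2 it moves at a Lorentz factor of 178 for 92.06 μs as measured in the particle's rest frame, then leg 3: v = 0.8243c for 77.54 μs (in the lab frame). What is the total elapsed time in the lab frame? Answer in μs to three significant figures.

Δt = 1.72×10⁴ μs

Leg 1: γ = 1/√(1 − 0.804²) = 1/√0.3536 = 1.682; Δt_1 = 1.682 × 432.8 = 727.8 μs.
Leg 2: γ = 178; Δt_2 = 178.0 × 92.06 = 1.639×10⁴ μs.
Leg 3: 77.54 μs is already measured in the lab frame.
Total: 727.8 + 1.639×10⁴ + 77.54 μs.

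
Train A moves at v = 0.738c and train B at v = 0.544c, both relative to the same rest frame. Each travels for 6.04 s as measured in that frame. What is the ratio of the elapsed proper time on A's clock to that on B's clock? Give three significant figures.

τ_A/τ_B = 0.804

A: γ = 1/√(1 − 0.738²) = 1/√0.4554 = 1.482. B: γ = 1/√(1 − 0.544²) = 1/√0.7041 = 1.192.
τ_A/τ_B = γ_B/γ_A = 1.192/1.482 = 0.8042, so τ_A/τ_B = 0.8042.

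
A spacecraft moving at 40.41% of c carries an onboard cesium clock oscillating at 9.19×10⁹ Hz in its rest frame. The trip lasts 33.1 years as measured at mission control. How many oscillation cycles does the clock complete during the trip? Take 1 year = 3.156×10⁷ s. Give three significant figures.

N = 8.78×10¹⁸

β = 0.4041; γ = 1/√(1 − 0.4041²) = 1/√0.8367 = 1.093
The oscillator's own cycle count is N = f × τ where τ is the proper time aboard the spacecraft. τ = Δt/γ = 33.1/1.093 = 30.28 years = 9.555×10⁸ s.
N = 9.19×10⁹ × 9.555×10⁸ = 8.781×10¹⁸.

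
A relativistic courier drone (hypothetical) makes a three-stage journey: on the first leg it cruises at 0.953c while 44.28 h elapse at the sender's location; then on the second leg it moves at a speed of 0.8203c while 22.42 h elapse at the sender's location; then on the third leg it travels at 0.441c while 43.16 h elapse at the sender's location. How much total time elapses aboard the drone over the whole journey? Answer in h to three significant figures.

Leg 1: γ = 1/√(1 − 0.953²) = 1/√0.09179 = 3.301; τ_1 = 44.28/3.301 = 13.42 h.
Leg 2: γ = 1/√(1 − 0.8203²) = 1/√0.3271 = 1.748; τ_2 = 22.42/1.748 = 12.82 h.
Leg 3: γ = 1/√(1 − 0.441²) = 1/√0.8055 = 1.114; τ_3 = 43.16/1.114 = 38.74 h.
Total: 13.42 + 12.82 + 38.74 h.

τ = 65.0 h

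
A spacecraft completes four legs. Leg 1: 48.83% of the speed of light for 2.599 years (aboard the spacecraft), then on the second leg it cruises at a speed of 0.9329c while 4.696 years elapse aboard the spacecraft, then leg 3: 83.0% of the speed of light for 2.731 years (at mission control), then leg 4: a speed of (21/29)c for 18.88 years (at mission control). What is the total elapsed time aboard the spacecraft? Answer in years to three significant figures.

Leg 1: 2.599 years is already measured aboard the spacecraft.
Leg 2: 4.696 years is already measured aboard the spacecraft.
Leg 3: β = 0.830; γ = 1/√(1 − 0.830²) = 1/√0.3111 = 1.793; τ_3 = 2.731/1.793 = 1.523 years.
Leg 4: γ = 1/√(1 − (21/29)²) = 29/20 = 1.450; τ_4 = 18.88/1.450 = 13.02 years.
Total: 2.599 + 4.696 + 1.523 + 13.02 years.

τ = 21.8 years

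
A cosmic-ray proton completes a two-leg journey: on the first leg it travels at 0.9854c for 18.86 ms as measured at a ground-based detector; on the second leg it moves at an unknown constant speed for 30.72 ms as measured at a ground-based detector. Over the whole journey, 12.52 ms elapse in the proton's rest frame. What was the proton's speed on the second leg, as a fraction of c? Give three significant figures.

β = 0.953

Leg 1: γ = 1/√(1 − 0.9854²) = 1/√0.02899 = 5.874; τ_1 = 18.86/5.874 = 3.211 ms.
Leg 2: speed unknown; τ_2 = 30.72/γ_2.
Total proper time: 3.211 + τ_2 = 12.52, so τ_2 = 12.52 − 3.211 = 9.309 ms.
γ_2 = 30.72/9.309 = 3.300; β = √(1 − 1/γ²) = √0.9082.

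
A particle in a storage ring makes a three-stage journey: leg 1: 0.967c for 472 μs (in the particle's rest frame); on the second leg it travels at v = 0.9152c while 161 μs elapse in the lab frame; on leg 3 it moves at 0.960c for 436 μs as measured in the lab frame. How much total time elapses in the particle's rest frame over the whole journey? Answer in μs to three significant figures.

τ = 659 μs

Leg 1: 472 μs is already measured in the particle's rest frame.
Leg 2: γ = 1/√(1 − 0.9152²) = 1/√0.1624 = 2.481; τ_2 = 161/2.481 = 64.88 μs.
Leg 3: γ = 1/√(1 − 0.960²) = 1/√0.07840 = 3.571; τ_3 = 436/3.571 = 122.1 μs.
Total: 472.0 + 64.88 + 122.1 μs.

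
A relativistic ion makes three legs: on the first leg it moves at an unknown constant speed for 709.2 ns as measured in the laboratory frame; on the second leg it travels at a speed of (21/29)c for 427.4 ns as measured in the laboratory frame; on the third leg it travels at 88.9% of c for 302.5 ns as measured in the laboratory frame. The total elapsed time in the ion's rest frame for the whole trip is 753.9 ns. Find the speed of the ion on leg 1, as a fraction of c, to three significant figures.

Leg 1: speed unknown; τ_1 = 709.2/γ_1.
Leg 2: γ = 1/√(1 − (21/29)²) = 29/20 = 1.450; τ_2 = 427.4/1.450 = 294.8 ns.
Leg 3: β = 0.889; γ = 1/√(1 − 0.889²) = 1/√0.2097 = 2.184; τ_3 = 302.5/2.184 = 138.5 ns.
Total proper time: τ_1 + 294.8 + 138.5 = 753.9, so τ_1 = 753.9 − 433.3 = 320.6 ns.
γ_1 = 709.2/320.6 = 2.212; β = √(1 − 1/γ²) = √0.7956.

β = 0.892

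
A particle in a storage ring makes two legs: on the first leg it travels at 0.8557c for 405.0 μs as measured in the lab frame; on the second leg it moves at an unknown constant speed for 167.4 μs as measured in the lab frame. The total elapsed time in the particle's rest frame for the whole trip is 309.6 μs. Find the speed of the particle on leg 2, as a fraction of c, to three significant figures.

β = 0.802

Leg 1: γ = 1/√(1 − 0.8557²) = 1/√0.2678 = 1.932; τ_1 = 405.0/1.932 = 209.6 μs.
Leg 2: speed unknown; τ_2 = 167.4/γ_2.
Total proper time: 209.6 + τ_2 = 309.6, so τ_2 = 309.6 − 209.6 = 100.0 μs.
γ_2 = 167.4/100.0 = 1.674; β = √(1 − 1/γ²) = √0.6430.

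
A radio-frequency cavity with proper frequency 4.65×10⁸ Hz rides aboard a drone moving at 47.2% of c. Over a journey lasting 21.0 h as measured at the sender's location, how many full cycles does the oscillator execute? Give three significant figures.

β = 0.472; γ = 1/√(1 − 0.472²) = 1/√0.7772 = 1.134
The oscillator's own cycle count is N = f × τ where τ is the proper time aboard the drone. τ = Δt/γ = 21.0/1.134 = 18.51 h = 6.665×10⁴ s.
N = 4.65×10⁸ × 6.665×10⁴ = 3.099×10¹³.

N = 3.10×10¹³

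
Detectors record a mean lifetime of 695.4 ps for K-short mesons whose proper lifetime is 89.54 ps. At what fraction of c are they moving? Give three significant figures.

γ = Δt/τ₀ = 695.4/89.54 = 7.766
β = √(1 − 1/γ²) = √(1 − 0.01658) = √0.9834

v = 0.992c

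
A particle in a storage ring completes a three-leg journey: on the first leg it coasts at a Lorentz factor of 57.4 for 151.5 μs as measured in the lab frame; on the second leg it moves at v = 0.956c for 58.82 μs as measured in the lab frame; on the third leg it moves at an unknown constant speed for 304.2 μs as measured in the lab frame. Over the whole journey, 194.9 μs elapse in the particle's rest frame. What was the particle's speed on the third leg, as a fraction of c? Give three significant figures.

β = 0.818

Leg 1: γ = 57.4; τ_1 = 151.5/57.40 = 2.639 μs.
Leg 2: γ = 1/√(1 − 0.956²) = 1/√0.08606 = 3.409; τ_2 = 58.82/3.409 = 17.26 μs.
Leg 3: speed unknown; τ_3 = 304.2/γ_3.
Total proper time: 2.639 + 17.26 + τ_3 = 194.9, so τ_3 = 194.9 − 19.90 = 175.0 μs.
γ_3 = 304.2/175.0 = 1.738; β = √(1 − 1/γ²) = √0.6690.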